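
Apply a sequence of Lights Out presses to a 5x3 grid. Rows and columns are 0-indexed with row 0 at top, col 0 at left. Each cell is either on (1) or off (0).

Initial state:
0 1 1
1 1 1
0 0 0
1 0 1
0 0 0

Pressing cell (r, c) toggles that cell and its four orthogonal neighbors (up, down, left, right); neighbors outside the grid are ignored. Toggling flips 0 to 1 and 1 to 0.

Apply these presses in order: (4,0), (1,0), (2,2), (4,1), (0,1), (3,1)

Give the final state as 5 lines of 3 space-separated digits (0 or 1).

After press 1 at (4,0):
0 1 1
1 1 1
0 0 0
0 0 1
1 1 0

After press 2 at (1,0):
1 1 1
0 0 1
1 0 0
0 0 1
1 1 0

After press 3 at (2,2):
1 1 1
0 0 0
1 1 1
0 0 0
1 1 0

After press 4 at (4,1):
1 1 1
0 0 0
1 1 1
0 1 0
0 0 1

After press 5 at (0,1):
0 0 0
0 1 0
1 1 1
0 1 0
0 0 1

After press 6 at (3,1):
0 0 0
0 1 0
1 0 1
1 0 1
0 1 1

Answer: 0 0 0
0 1 0
1 0 1
1 0 1
0 1 1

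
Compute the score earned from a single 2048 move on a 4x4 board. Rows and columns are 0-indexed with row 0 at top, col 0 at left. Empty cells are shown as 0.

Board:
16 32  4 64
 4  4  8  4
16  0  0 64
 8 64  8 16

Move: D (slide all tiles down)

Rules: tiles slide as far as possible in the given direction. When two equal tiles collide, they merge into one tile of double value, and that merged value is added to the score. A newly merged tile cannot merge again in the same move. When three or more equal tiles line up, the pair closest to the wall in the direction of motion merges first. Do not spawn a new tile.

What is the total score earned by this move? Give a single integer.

Answer: 16

Derivation:
Slide down:
col 0: [16, 4, 16, 8] -> [16, 4, 16, 8]  score +0 (running 0)
col 1: [32, 4, 0, 64] -> [0, 32, 4, 64]  score +0 (running 0)
col 2: [4, 8, 0, 8] -> [0, 0, 4, 16]  score +16 (running 16)
col 3: [64, 4, 64, 16] -> [64, 4, 64, 16]  score +0 (running 16)
Board after move:
16  0  0 64
 4 32  0  4
16  4  4 64
 8 64 16 16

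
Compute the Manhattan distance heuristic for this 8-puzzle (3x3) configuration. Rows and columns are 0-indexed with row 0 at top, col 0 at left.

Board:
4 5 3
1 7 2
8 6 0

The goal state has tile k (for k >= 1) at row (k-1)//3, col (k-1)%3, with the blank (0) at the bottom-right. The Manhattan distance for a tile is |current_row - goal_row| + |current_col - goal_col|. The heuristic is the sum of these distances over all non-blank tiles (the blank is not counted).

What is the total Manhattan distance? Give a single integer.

Answer: 10

Derivation:
Tile 4: (0,0)->(1,0) = 1
Tile 5: (0,1)->(1,1) = 1
Tile 3: (0,2)->(0,2) = 0
Tile 1: (1,0)->(0,0) = 1
Tile 7: (1,1)->(2,0) = 2
Tile 2: (1,2)->(0,1) = 2
Tile 8: (2,0)->(2,1) = 1
Tile 6: (2,1)->(1,2) = 2
Sum: 1 + 1 + 0 + 1 + 2 + 2 + 1 + 2 = 10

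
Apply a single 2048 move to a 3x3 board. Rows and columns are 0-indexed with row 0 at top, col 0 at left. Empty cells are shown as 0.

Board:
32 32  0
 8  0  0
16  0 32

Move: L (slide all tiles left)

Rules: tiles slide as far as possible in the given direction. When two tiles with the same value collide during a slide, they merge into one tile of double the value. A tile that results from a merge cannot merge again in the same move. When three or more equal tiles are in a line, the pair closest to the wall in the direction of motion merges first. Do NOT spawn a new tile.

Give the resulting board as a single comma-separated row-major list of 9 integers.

Slide left:
row 0: [32, 32, 0] -> [64, 0, 0]
row 1: [8, 0, 0] -> [8, 0, 0]
row 2: [16, 0, 32] -> [16, 32, 0]

Answer: 64, 0, 0, 8, 0, 0, 16, 32, 0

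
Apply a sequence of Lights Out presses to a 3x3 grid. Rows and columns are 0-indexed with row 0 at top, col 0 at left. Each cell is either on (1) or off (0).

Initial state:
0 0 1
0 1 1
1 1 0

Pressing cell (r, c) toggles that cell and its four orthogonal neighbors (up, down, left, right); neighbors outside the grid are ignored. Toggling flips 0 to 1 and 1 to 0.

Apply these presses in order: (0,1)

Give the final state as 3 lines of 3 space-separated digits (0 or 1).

After press 1 at (0,1):
1 1 0
0 0 1
1 1 0

Answer: 1 1 0
0 0 1
1 1 0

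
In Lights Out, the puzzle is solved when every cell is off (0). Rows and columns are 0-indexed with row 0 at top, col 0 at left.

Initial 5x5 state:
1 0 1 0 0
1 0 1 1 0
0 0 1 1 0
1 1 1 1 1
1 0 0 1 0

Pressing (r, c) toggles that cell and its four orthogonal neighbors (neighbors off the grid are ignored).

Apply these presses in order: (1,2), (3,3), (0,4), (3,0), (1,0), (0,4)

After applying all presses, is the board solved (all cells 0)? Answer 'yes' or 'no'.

Answer: yes

Derivation:
After press 1 at (1,2):
1 0 0 0 0
1 1 0 0 0
0 0 0 1 0
1 1 1 1 1
1 0 0 1 0

After press 2 at (3,3):
1 0 0 0 0
1 1 0 0 0
0 0 0 0 0
1 1 0 0 0
1 0 0 0 0

After press 3 at (0,4):
1 0 0 1 1
1 1 0 0 1
0 0 0 0 0
1 1 0 0 0
1 0 0 0 0

After press 4 at (3,0):
1 0 0 1 1
1 1 0 0 1
1 0 0 0 0
0 0 0 0 0
0 0 0 0 0

After press 5 at (1,0):
0 0 0 1 1
0 0 0 0 1
0 0 0 0 0
0 0 0 0 0
0 0 0 0 0

After press 6 at (0,4):
0 0 0 0 0
0 0 0 0 0
0 0 0 0 0
0 0 0 0 0
0 0 0 0 0

Lights still on: 0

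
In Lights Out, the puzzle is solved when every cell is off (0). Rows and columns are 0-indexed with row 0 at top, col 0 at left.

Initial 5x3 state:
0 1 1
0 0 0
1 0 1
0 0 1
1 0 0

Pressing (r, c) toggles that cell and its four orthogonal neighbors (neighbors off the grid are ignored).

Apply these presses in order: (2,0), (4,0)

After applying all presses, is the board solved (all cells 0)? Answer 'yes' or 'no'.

After press 1 at (2,0):
0 1 1
1 0 0
0 1 1
1 0 1
1 0 0

After press 2 at (4,0):
0 1 1
1 0 0
0 1 1
0 0 1
0 1 0

Lights still on: 7

Answer: no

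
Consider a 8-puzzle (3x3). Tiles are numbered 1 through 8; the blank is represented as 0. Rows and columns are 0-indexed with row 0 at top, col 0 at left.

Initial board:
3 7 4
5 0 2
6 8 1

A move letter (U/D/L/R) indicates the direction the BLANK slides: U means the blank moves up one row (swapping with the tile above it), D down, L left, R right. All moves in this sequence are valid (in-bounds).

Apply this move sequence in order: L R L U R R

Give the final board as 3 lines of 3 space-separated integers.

After move 1 (L):
3 7 4
0 5 2
6 8 1

After move 2 (R):
3 7 4
5 0 2
6 8 1

After move 3 (L):
3 7 4
0 5 2
6 8 1

After move 4 (U):
0 7 4
3 5 2
6 8 1

After move 5 (R):
7 0 4
3 5 2
6 8 1

After move 6 (R):
7 4 0
3 5 2
6 8 1

Answer: 7 4 0
3 5 2
6 8 1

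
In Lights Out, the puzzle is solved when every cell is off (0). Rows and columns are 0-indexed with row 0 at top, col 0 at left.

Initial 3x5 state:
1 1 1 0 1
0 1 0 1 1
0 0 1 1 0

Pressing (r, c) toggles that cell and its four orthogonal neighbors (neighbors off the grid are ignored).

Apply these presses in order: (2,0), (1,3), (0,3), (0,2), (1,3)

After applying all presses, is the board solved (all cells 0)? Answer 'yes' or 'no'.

Answer: no

Derivation:
After press 1 at (2,0):
1 1 1 0 1
1 1 0 1 1
1 1 1 1 0

After press 2 at (1,3):
1 1 1 1 1
1 1 1 0 0
1 1 1 0 0

After press 3 at (0,3):
1 1 0 0 0
1 1 1 1 0
1 1 1 0 0

After press 4 at (0,2):
1 0 1 1 0
1 1 0 1 0
1 1 1 0 0

After press 5 at (1,3):
1 0 1 0 0
1 1 1 0 1
1 1 1 1 0

Lights still on: 10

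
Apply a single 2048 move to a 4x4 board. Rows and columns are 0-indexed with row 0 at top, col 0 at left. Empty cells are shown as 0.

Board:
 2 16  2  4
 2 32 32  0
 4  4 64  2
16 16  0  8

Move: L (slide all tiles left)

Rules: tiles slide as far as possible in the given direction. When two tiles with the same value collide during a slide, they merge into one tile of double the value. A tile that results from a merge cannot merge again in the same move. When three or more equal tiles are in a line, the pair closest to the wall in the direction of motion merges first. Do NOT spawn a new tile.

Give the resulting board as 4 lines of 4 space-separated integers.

Answer:  2 16  2  4
 2 64  0  0
 8 64  2  0
32  8  0  0

Derivation:
Slide left:
row 0: [2, 16, 2, 4] -> [2, 16, 2, 4]
row 1: [2, 32, 32, 0] -> [2, 64, 0, 0]
row 2: [4, 4, 64, 2] -> [8, 64, 2, 0]
row 3: [16, 16, 0, 8] -> [32, 8, 0, 0]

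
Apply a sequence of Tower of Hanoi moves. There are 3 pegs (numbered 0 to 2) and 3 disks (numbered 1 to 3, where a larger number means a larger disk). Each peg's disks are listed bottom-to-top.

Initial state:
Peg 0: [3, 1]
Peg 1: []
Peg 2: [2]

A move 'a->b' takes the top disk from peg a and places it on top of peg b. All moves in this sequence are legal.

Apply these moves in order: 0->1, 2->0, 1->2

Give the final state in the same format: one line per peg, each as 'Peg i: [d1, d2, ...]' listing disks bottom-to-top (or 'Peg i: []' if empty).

After move 1 (0->1):
Peg 0: [3]
Peg 1: [1]
Peg 2: [2]

After move 2 (2->0):
Peg 0: [3, 2]
Peg 1: [1]
Peg 2: []

After move 3 (1->2):
Peg 0: [3, 2]
Peg 1: []
Peg 2: [1]

Answer: Peg 0: [3, 2]
Peg 1: []
Peg 2: [1]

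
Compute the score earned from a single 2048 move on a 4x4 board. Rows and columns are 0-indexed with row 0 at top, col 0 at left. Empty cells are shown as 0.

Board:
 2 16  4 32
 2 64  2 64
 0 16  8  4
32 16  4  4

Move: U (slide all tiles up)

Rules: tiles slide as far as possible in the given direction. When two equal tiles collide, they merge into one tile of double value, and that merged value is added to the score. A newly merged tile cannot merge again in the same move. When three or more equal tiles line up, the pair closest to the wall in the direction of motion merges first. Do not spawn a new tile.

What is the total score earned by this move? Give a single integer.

Answer: 44

Derivation:
Slide up:
col 0: [2, 2, 0, 32] -> [4, 32, 0, 0]  score +4 (running 4)
col 1: [16, 64, 16, 16] -> [16, 64, 32, 0]  score +32 (running 36)
col 2: [4, 2, 8, 4] -> [4, 2, 8, 4]  score +0 (running 36)
col 3: [32, 64, 4, 4] -> [32, 64, 8, 0]  score +8 (running 44)
Board after move:
 4 16  4 32
32 64  2 64
 0 32  8  8
 0  0  4  0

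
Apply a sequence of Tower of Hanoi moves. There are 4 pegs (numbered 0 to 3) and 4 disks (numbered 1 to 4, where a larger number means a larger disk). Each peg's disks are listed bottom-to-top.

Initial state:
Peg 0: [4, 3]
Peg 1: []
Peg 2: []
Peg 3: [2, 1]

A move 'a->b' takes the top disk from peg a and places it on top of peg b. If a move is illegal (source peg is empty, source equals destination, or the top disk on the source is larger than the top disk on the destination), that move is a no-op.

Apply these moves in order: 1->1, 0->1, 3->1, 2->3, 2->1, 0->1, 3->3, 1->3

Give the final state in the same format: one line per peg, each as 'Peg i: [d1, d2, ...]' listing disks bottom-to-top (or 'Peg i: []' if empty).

Answer: Peg 0: [4]
Peg 1: [3]
Peg 2: []
Peg 3: [2, 1]

Derivation:
After move 1 (1->1):
Peg 0: [4, 3]
Peg 1: []
Peg 2: []
Peg 3: [2, 1]

After move 2 (0->1):
Peg 0: [4]
Peg 1: [3]
Peg 2: []
Peg 3: [2, 1]

After move 3 (3->1):
Peg 0: [4]
Peg 1: [3, 1]
Peg 2: []
Peg 3: [2]

After move 4 (2->3):
Peg 0: [4]
Peg 1: [3, 1]
Peg 2: []
Peg 3: [2]

After move 5 (2->1):
Peg 0: [4]
Peg 1: [3, 1]
Peg 2: []
Peg 3: [2]

After move 6 (0->1):
Peg 0: [4]
Peg 1: [3, 1]
Peg 2: []
Peg 3: [2]

After move 7 (3->3):
Peg 0: [4]
Peg 1: [3, 1]
Peg 2: []
Peg 3: [2]

After move 8 (1->3):
Peg 0: [4]
Peg 1: [3]
Peg 2: []
Peg 3: [2, 1]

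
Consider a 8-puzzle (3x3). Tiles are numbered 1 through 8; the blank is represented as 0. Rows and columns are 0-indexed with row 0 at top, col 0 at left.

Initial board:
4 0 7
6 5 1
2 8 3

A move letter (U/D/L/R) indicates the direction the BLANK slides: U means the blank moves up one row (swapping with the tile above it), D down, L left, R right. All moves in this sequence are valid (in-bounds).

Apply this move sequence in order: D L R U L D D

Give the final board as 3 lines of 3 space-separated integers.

Answer: 6 4 7
2 5 1
0 8 3

Derivation:
After move 1 (D):
4 5 7
6 0 1
2 8 3

After move 2 (L):
4 5 7
0 6 1
2 8 3

After move 3 (R):
4 5 7
6 0 1
2 8 3

After move 4 (U):
4 0 7
6 5 1
2 8 3

After move 5 (L):
0 4 7
6 5 1
2 8 3

After move 6 (D):
6 4 7
0 5 1
2 8 3

After move 7 (D):
6 4 7
2 5 1
0 8 3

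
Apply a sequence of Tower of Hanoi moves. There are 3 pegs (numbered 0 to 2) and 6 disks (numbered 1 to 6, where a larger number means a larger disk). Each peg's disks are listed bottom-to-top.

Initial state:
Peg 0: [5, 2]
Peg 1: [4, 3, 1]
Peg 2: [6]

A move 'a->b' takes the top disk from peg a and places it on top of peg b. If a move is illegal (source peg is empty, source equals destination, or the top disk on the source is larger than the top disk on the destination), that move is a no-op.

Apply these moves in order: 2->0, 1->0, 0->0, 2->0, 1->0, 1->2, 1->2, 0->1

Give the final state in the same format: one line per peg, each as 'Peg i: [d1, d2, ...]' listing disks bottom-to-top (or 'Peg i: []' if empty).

After move 1 (2->0):
Peg 0: [5, 2]
Peg 1: [4, 3, 1]
Peg 2: [6]

After move 2 (1->0):
Peg 0: [5, 2, 1]
Peg 1: [4, 3]
Peg 2: [6]

After move 3 (0->0):
Peg 0: [5, 2, 1]
Peg 1: [4, 3]
Peg 2: [6]

After move 4 (2->0):
Peg 0: [5, 2, 1]
Peg 1: [4, 3]
Peg 2: [6]

After move 5 (1->0):
Peg 0: [5, 2, 1]
Peg 1: [4, 3]
Peg 2: [6]

After move 6 (1->2):
Peg 0: [5, 2, 1]
Peg 1: [4]
Peg 2: [6, 3]

After move 7 (1->2):
Peg 0: [5, 2, 1]
Peg 1: [4]
Peg 2: [6, 3]

After move 8 (0->1):
Peg 0: [5, 2]
Peg 1: [4, 1]
Peg 2: [6, 3]

Answer: Peg 0: [5, 2]
Peg 1: [4, 1]
Peg 2: [6, 3]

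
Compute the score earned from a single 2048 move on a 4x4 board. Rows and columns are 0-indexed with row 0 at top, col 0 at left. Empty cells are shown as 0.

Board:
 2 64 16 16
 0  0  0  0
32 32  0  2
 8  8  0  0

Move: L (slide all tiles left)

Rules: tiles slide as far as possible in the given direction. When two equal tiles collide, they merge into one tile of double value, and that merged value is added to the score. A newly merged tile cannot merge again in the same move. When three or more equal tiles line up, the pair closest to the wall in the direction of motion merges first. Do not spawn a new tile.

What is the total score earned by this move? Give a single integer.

Slide left:
row 0: [2, 64, 16, 16] -> [2, 64, 32, 0]  score +32 (running 32)
row 1: [0, 0, 0, 0] -> [0, 0, 0, 0]  score +0 (running 32)
row 2: [32, 32, 0, 2] -> [64, 2, 0, 0]  score +64 (running 96)
row 3: [8, 8, 0, 0] -> [16, 0, 0, 0]  score +16 (running 112)
Board after move:
 2 64 32  0
 0  0  0  0
64  2  0  0
16  0  0  0

Answer: 112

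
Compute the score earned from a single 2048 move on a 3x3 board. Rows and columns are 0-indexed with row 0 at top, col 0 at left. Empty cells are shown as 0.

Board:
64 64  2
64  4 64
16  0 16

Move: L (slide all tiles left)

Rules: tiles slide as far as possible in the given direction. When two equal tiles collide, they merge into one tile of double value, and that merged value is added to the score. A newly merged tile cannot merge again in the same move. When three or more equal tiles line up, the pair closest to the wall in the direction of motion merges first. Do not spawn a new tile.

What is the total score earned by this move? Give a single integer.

Answer: 160

Derivation:
Slide left:
row 0: [64, 64, 2] -> [128, 2, 0]  score +128 (running 128)
row 1: [64, 4, 64] -> [64, 4, 64]  score +0 (running 128)
row 2: [16, 0, 16] -> [32, 0, 0]  score +32 (running 160)
Board after move:
128   2   0
 64   4  64
 32   0   0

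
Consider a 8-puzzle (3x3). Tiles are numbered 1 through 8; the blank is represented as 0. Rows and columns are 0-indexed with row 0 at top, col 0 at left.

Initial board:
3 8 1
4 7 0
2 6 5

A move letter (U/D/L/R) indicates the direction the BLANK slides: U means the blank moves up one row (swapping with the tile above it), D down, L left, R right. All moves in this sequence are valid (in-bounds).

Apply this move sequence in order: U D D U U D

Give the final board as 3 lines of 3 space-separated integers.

Answer: 3 8 1
4 7 0
2 6 5

Derivation:
After move 1 (U):
3 8 0
4 7 1
2 6 5

After move 2 (D):
3 8 1
4 7 0
2 6 5

After move 3 (D):
3 8 1
4 7 5
2 6 0

After move 4 (U):
3 8 1
4 7 0
2 6 5

After move 5 (U):
3 8 0
4 7 1
2 6 5

After move 6 (D):
3 8 1
4 7 0
2 6 5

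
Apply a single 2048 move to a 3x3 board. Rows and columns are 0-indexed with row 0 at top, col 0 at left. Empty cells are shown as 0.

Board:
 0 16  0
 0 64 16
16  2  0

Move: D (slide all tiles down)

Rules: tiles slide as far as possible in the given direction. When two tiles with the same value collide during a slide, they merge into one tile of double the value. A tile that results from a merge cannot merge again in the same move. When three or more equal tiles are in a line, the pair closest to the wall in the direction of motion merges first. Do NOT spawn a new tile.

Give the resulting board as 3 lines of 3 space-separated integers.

Slide down:
col 0: [0, 0, 16] -> [0, 0, 16]
col 1: [16, 64, 2] -> [16, 64, 2]
col 2: [0, 16, 0] -> [0, 0, 16]

Answer:  0 16  0
 0 64  0
16  2 16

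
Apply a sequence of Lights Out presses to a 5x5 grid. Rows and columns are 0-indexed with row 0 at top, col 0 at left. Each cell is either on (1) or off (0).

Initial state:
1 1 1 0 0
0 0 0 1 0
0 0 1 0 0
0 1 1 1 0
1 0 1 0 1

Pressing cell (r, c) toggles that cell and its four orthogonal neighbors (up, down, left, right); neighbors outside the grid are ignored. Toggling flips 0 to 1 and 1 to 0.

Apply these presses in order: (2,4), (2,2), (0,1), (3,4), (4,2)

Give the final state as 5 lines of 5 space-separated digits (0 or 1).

After press 1 at (2,4):
1 1 1 0 0
0 0 0 1 1
0 0 1 1 1
0 1 1 1 1
1 0 1 0 1

After press 2 at (2,2):
1 1 1 0 0
0 0 1 1 1
0 1 0 0 1
0 1 0 1 1
1 0 1 0 1

After press 3 at (0,1):
0 0 0 0 0
0 1 1 1 1
0 1 0 0 1
0 1 0 1 1
1 0 1 0 1

After press 4 at (3,4):
0 0 0 0 0
0 1 1 1 1
0 1 0 0 0
0 1 0 0 0
1 0 1 0 0

After press 5 at (4,2):
0 0 0 0 0
0 1 1 1 1
0 1 0 0 0
0 1 1 0 0
1 1 0 1 0

Answer: 0 0 0 0 0
0 1 1 1 1
0 1 0 0 0
0 1 1 0 0
1 1 0 1 0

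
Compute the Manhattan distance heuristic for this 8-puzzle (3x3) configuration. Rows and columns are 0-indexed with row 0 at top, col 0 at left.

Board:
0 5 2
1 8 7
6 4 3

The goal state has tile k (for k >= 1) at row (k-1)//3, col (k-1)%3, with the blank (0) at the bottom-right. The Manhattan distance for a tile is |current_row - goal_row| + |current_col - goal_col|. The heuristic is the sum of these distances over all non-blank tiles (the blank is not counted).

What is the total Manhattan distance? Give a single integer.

Answer: 14

Derivation:
Tile 5: at (0,1), goal (1,1), distance |0-1|+|1-1| = 1
Tile 2: at (0,2), goal (0,1), distance |0-0|+|2-1| = 1
Tile 1: at (1,0), goal (0,0), distance |1-0|+|0-0| = 1
Tile 8: at (1,1), goal (2,1), distance |1-2|+|1-1| = 1
Tile 7: at (1,2), goal (2,0), distance |1-2|+|2-0| = 3
Tile 6: at (2,0), goal (1,2), distance |2-1|+|0-2| = 3
Tile 4: at (2,1), goal (1,0), distance |2-1|+|1-0| = 2
Tile 3: at (2,2), goal (0,2), distance |2-0|+|2-2| = 2
Sum: 1 + 1 + 1 + 1 + 3 + 3 + 2 + 2 = 14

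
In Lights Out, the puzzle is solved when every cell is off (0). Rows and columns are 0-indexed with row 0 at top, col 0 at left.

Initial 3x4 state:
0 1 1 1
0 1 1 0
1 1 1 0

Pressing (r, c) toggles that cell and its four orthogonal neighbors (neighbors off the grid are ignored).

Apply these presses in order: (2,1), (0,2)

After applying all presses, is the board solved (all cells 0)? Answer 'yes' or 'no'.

Answer: yes

Derivation:
After press 1 at (2,1):
0 1 1 1
0 0 1 0
0 0 0 0

After press 2 at (0,2):
0 0 0 0
0 0 0 0
0 0 0 0

Lights still on: 0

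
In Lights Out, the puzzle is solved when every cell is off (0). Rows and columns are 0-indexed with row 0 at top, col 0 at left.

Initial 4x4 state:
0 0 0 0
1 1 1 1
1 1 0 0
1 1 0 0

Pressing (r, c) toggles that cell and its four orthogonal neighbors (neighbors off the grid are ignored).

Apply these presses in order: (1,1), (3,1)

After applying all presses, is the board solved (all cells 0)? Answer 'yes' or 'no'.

Answer: no

Derivation:
After press 1 at (1,1):
0 1 0 0
0 0 0 1
1 0 0 0
1 1 0 0

After press 2 at (3,1):
0 1 0 0
0 0 0 1
1 1 0 0
0 0 1 0

Lights still on: 5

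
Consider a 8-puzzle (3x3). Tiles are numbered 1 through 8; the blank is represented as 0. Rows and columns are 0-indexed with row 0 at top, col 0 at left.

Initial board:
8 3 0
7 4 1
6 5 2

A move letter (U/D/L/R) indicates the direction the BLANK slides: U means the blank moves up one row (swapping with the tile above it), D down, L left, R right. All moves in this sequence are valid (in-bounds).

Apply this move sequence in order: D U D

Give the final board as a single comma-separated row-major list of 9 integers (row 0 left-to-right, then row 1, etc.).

After move 1 (D):
8 3 1
7 4 0
6 5 2

After move 2 (U):
8 3 0
7 4 1
6 5 2

After move 3 (D):
8 3 1
7 4 0
6 5 2

Answer: 8, 3, 1, 7, 4, 0, 6, 5, 2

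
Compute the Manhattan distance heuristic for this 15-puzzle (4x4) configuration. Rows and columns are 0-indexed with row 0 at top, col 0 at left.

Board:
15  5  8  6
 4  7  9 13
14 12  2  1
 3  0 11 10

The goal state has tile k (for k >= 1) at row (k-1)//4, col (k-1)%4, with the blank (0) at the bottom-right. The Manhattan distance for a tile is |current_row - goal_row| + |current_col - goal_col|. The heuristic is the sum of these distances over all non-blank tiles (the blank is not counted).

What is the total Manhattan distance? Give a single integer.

Answer: 46

Derivation:
Tile 15: (0,0)->(3,2) = 5
Tile 5: (0,1)->(1,0) = 2
Tile 8: (0,2)->(1,3) = 2
Tile 6: (0,3)->(1,1) = 3
Tile 4: (1,0)->(0,3) = 4
Tile 7: (1,1)->(1,2) = 1
Tile 9: (1,2)->(2,0) = 3
Tile 13: (1,3)->(3,0) = 5
Tile 14: (2,0)->(3,1) = 2
Tile 12: (2,1)->(2,3) = 2
Tile 2: (2,2)->(0,1) = 3
Tile 1: (2,3)->(0,0) = 5
Tile 3: (3,0)->(0,2) = 5
Tile 11: (3,2)->(2,2) = 1
Tile 10: (3,3)->(2,1) = 3
Sum: 5 + 2 + 2 + 3 + 4 + 1 + 3 + 5 + 2 + 2 + 3 + 5 + 5 + 1 + 3 = 46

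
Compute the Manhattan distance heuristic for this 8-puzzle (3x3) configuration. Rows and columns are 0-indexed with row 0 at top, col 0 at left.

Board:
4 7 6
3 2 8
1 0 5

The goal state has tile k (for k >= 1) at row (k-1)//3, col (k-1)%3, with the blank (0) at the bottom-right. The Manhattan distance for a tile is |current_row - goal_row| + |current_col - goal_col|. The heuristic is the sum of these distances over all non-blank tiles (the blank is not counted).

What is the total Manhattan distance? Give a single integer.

Answer: 15

Derivation:
Tile 4: at (0,0), goal (1,0), distance |0-1|+|0-0| = 1
Tile 7: at (0,1), goal (2,0), distance |0-2|+|1-0| = 3
Tile 6: at (0,2), goal (1,2), distance |0-1|+|2-2| = 1
Tile 3: at (1,0), goal (0,2), distance |1-0|+|0-2| = 3
Tile 2: at (1,1), goal (0,1), distance |1-0|+|1-1| = 1
Tile 8: at (1,2), goal (2,1), distance |1-2|+|2-1| = 2
Tile 1: at (2,0), goal (0,0), distance |2-0|+|0-0| = 2
Tile 5: at (2,2), goal (1,1), distance |2-1|+|2-1| = 2
Sum: 1 + 3 + 1 + 3 + 1 + 2 + 2 + 2 = 15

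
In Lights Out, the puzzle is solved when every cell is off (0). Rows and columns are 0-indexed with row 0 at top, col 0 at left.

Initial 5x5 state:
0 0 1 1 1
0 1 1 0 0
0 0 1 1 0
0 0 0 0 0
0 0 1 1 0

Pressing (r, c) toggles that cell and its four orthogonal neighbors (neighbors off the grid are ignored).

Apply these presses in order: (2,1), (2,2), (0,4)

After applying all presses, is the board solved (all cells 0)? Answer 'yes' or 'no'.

Answer: no

Derivation:
After press 1 at (2,1):
0 0 1 1 1
0 0 1 0 0
1 1 0 1 0
0 1 0 0 0
0 0 1 1 0

After press 2 at (2,2):
0 0 1 1 1
0 0 0 0 0
1 0 1 0 0
0 1 1 0 0
0 0 1 1 0

After press 3 at (0,4):
0 0 1 0 0
0 0 0 0 1
1 0 1 0 0
0 1 1 0 0
0 0 1 1 0

Lights still on: 8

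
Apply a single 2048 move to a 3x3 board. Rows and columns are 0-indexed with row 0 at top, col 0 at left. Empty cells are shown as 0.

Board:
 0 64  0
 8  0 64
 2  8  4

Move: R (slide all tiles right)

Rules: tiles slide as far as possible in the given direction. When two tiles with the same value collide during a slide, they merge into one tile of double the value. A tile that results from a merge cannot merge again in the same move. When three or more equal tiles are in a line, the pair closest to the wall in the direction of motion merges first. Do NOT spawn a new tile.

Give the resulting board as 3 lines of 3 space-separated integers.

Answer:  0  0 64
 0  8 64
 2  8  4

Derivation:
Slide right:
row 0: [0, 64, 0] -> [0, 0, 64]
row 1: [8, 0, 64] -> [0, 8, 64]
row 2: [2, 8, 4] -> [2, 8, 4]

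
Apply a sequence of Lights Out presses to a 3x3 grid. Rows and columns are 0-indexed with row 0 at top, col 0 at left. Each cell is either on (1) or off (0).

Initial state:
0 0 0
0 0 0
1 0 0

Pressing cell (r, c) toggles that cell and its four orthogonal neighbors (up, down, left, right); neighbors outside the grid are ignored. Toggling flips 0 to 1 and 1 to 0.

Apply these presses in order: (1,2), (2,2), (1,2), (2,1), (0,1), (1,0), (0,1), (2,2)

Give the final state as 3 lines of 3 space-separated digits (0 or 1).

After press 1 at (1,2):
0 0 1
0 1 1
1 0 1

After press 2 at (2,2):
0 0 1
0 1 0
1 1 0

After press 3 at (1,2):
0 0 0
0 0 1
1 1 1

After press 4 at (2,1):
0 0 0
0 1 1
0 0 0

After press 5 at (0,1):
1 1 1
0 0 1
0 0 0

After press 6 at (1,0):
0 1 1
1 1 1
1 0 0

After press 7 at (0,1):
1 0 0
1 0 1
1 0 0

After press 8 at (2,2):
1 0 0
1 0 0
1 1 1

Answer: 1 0 0
1 0 0
1 1 1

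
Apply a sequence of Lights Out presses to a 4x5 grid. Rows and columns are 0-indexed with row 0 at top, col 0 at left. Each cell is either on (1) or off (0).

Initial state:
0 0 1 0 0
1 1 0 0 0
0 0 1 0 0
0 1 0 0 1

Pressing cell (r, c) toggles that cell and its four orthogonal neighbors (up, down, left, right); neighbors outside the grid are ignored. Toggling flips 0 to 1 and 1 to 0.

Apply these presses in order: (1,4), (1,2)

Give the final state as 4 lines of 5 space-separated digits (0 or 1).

Answer: 0 0 0 0 1
1 0 1 0 1
0 0 0 0 1
0 1 0 0 1

Derivation:
After press 1 at (1,4):
0 0 1 0 1
1 1 0 1 1
0 0 1 0 1
0 1 0 0 1

After press 2 at (1,2):
0 0 0 0 1
1 0 1 0 1
0 0 0 0 1
0 1 0 0 1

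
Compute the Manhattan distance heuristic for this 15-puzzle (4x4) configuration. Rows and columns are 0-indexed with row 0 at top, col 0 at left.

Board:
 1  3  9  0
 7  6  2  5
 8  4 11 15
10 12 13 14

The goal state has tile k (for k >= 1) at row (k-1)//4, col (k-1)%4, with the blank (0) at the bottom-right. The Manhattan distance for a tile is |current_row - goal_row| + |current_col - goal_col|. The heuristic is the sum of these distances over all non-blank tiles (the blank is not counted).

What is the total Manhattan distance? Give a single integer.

Answer: 31

Derivation:
Tile 1: at (0,0), goal (0,0), distance |0-0|+|0-0| = 0
Tile 3: at (0,1), goal (0,2), distance |0-0|+|1-2| = 1
Tile 9: at (0,2), goal (2,0), distance |0-2|+|2-0| = 4
Tile 7: at (1,0), goal (1,2), distance |1-1|+|0-2| = 2
Tile 6: at (1,1), goal (1,1), distance |1-1|+|1-1| = 0
Tile 2: at (1,2), goal (0,1), distance |1-0|+|2-1| = 2
Tile 5: at (1,3), goal (1,0), distance |1-1|+|3-0| = 3
Tile 8: at (2,0), goal (1,3), distance |2-1|+|0-3| = 4
Tile 4: at (2,1), goal (0,3), distance |2-0|+|1-3| = 4
Tile 11: at (2,2), goal (2,2), distance |2-2|+|2-2| = 0
Tile 15: at (2,3), goal (3,2), distance |2-3|+|3-2| = 2
Tile 10: at (3,0), goal (2,1), distance |3-2|+|0-1| = 2
Tile 12: at (3,1), goal (2,3), distance |3-2|+|1-3| = 3
Tile 13: at (3,2), goal (3,0), distance |3-3|+|2-0| = 2
Tile 14: at (3,3), goal (3,1), distance |3-3|+|3-1| = 2
Sum: 0 + 1 + 4 + 2 + 0 + 2 + 3 + 4 + 4 + 0 + 2 + 2 + 3 + 2 + 2 = 31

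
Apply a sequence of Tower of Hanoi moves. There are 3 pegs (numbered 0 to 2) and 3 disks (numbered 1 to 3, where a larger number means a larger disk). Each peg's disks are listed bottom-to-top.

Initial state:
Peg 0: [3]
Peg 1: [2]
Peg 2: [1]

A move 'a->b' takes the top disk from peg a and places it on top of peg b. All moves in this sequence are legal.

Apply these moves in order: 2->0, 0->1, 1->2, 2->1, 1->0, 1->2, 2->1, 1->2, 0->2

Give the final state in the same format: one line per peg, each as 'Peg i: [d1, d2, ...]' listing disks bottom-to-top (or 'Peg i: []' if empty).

Answer: Peg 0: [3]
Peg 1: []
Peg 2: [2, 1]

Derivation:
After move 1 (2->0):
Peg 0: [3, 1]
Peg 1: [2]
Peg 2: []

After move 2 (0->1):
Peg 0: [3]
Peg 1: [2, 1]
Peg 2: []

After move 3 (1->2):
Peg 0: [3]
Peg 1: [2]
Peg 2: [1]

After move 4 (2->1):
Peg 0: [3]
Peg 1: [2, 1]
Peg 2: []

After move 5 (1->0):
Peg 0: [3, 1]
Peg 1: [2]
Peg 2: []

After move 6 (1->2):
Peg 0: [3, 1]
Peg 1: []
Peg 2: [2]

After move 7 (2->1):
Peg 0: [3, 1]
Peg 1: [2]
Peg 2: []

After move 8 (1->2):
Peg 0: [3, 1]
Peg 1: []
Peg 2: [2]

After move 9 (0->2):
Peg 0: [3]
Peg 1: []
Peg 2: [2, 1]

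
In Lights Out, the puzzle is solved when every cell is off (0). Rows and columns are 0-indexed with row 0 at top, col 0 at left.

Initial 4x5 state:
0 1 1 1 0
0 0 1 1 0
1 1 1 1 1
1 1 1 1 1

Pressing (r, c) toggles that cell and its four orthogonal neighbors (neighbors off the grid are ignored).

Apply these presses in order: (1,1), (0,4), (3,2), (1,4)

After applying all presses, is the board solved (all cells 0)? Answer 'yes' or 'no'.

After press 1 at (1,1):
0 0 1 1 0
1 1 0 1 0
1 0 1 1 1
1 1 1 1 1

After press 2 at (0,4):
0 0 1 0 1
1 1 0 1 1
1 0 1 1 1
1 1 1 1 1

After press 3 at (3,2):
0 0 1 0 1
1 1 0 1 1
1 0 0 1 1
1 0 0 0 1

After press 4 at (1,4):
0 0 1 0 0
1 1 0 0 0
1 0 0 1 0
1 0 0 0 1

Lights still on: 7

Answer: no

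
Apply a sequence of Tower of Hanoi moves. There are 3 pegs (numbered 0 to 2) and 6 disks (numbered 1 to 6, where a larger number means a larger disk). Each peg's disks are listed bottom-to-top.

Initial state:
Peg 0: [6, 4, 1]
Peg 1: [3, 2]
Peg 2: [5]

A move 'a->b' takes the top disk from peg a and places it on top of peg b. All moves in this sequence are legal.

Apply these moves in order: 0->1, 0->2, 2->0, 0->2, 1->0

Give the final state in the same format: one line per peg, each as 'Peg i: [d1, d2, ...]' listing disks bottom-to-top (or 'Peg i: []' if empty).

After move 1 (0->1):
Peg 0: [6, 4]
Peg 1: [3, 2, 1]
Peg 2: [5]

After move 2 (0->2):
Peg 0: [6]
Peg 1: [3, 2, 1]
Peg 2: [5, 4]

After move 3 (2->0):
Peg 0: [6, 4]
Peg 1: [3, 2, 1]
Peg 2: [5]

After move 4 (0->2):
Peg 0: [6]
Peg 1: [3, 2, 1]
Peg 2: [5, 4]

After move 5 (1->0):
Peg 0: [6, 1]
Peg 1: [3, 2]
Peg 2: [5, 4]

Answer: Peg 0: [6, 1]
Peg 1: [3, 2]
Peg 2: [5, 4]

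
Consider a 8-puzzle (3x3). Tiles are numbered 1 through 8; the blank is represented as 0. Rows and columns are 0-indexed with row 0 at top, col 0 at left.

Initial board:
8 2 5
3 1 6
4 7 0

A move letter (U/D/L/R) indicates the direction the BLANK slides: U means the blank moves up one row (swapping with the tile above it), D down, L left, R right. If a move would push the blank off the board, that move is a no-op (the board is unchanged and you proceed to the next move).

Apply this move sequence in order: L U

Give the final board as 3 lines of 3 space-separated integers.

Answer: 8 2 5
3 0 6
4 1 7

Derivation:
After move 1 (L):
8 2 5
3 1 6
4 0 7

After move 2 (U):
8 2 5
3 0 6
4 1 7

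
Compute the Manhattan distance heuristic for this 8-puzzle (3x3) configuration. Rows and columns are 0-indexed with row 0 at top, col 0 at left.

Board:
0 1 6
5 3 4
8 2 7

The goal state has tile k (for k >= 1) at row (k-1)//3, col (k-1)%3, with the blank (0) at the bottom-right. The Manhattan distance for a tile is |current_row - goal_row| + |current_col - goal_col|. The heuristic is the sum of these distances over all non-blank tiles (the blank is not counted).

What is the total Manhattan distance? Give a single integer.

Tile 1: (0,1)->(0,0) = 1
Tile 6: (0,2)->(1,2) = 1
Tile 5: (1,0)->(1,1) = 1
Tile 3: (1,1)->(0,2) = 2
Tile 4: (1,2)->(1,0) = 2
Tile 8: (2,0)->(2,1) = 1
Tile 2: (2,1)->(0,1) = 2
Tile 7: (2,2)->(2,0) = 2
Sum: 1 + 1 + 1 + 2 + 2 + 1 + 2 + 2 = 12

Answer: 12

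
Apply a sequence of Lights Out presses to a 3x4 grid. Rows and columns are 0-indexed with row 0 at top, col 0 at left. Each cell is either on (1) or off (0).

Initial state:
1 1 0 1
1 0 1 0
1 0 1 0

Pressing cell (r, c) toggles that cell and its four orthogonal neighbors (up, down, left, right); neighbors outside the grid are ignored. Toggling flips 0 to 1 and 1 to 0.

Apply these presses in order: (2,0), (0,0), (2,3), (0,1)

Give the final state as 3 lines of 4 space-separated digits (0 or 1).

After press 1 at (2,0):
1 1 0 1
0 0 1 0
0 1 1 0

After press 2 at (0,0):
0 0 0 1
1 0 1 0
0 1 1 0

After press 3 at (2,3):
0 0 0 1
1 0 1 1
0 1 0 1

After press 4 at (0,1):
1 1 1 1
1 1 1 1
0 1 0 1

Answer: 1 1 1 1
1 1 1 1
0 1 0 1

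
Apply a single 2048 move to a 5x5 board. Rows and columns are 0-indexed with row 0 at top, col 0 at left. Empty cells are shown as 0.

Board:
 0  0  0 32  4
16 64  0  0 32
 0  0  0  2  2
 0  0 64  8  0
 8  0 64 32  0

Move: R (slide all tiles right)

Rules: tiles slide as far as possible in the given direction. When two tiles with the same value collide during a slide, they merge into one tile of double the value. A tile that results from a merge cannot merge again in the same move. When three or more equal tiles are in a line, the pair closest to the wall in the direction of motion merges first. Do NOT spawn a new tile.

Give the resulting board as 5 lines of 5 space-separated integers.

Answer:  0  0  0 32  4
 0  0 16 64 32
 0  0  0  0  4
 0  0  0 64  8
 0  0  8 64 32

Derivation:
Slide right:
row 0: [0, 0, 0, 32, 4] -> [0, 0, 0, 32, 4]
row 1: [16, 64, 0, 0, 32] -> [0, 0, 16, 64, 32]
row 2: [0, 0, 0, 2, 2] -> [0, 0, 0, 0, 4]
row 3: [0, 0, 64, 8, 0] -> [0, 0, 0, 64, 8]
row 4: [8, 0, 64, 32, 0] -> [0, 0, 8, 64, 32]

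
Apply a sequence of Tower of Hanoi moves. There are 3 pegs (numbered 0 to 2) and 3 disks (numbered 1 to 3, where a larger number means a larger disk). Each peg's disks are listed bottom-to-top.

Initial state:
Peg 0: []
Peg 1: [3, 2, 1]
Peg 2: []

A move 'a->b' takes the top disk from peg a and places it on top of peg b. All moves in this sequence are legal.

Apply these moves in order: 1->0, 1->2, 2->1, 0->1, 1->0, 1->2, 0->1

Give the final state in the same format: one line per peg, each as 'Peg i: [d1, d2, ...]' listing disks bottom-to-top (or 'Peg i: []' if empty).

Answer: Peg 0: []
Peg 1: [3, 1]
Peg 2: [2]

Derivation:
After move 1 (1->0):
Peg 0: [1]
Peg 1: [3, 2]
Peg 2: []

After move 2 (1->2):
Peg 0: [1]
Peg 1: [3]
Peg 2: [2]

After move 3 (2->1):
Peg 0: [1]
Peg 1: [3, 2]
Peg 2: []

After move 4 (0->1):
Peg 0: []
Peg 1: [3, 2, 1]
Peg 2: []

After move 5 (1->0):
Peg 0: [1]
Peg 1: [3, 2]
Peg 2: []

After move 6 (1->2):
Peg 0: [1]
Peg 1: [3]
Peg 2: [2]

After move 7 (0->1):
Peg 0: []
Peg 1: [3, 1]
Peg 2: [2]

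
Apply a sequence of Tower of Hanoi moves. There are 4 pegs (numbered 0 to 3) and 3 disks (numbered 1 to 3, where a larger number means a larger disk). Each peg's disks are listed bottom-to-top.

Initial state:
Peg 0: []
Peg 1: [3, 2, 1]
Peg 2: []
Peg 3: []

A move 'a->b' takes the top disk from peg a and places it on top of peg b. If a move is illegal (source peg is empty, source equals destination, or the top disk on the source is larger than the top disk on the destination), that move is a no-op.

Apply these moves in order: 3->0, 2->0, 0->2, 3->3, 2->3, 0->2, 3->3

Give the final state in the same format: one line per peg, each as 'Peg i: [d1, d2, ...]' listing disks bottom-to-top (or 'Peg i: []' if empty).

After move 1 (3->0):
Peg 0: []
Peg 1: [3, 2, 1]
Peg 2: []
Peg 3: []

After move 2 (2->0):
Peg 0: []
Peg 1: [3, 2, 1]
Peg 2: []
Peg 3: []

After move 3 (0->2):
Peg 0: []
Peg 1: [3, 2, 1]
Peg 2: []
Peg 3: []

After move 4 (3->3):
Peg 0: []
Peg 1: [3, 2, 1]
Peg 2: []
Peg 3: []

After move 5 (2->3):
Peg 0: []
Peg 1: [3, 2, 1]
Peg 2: []
Peg 3: []

After move 6 (0->2):
Peg 0: []
Peg 1: [3, 2, 1]
Peg 2: []
Peg 3: []

After move 7 (3->3):
Peg 0: []
Peg 1: [3, 2, 1]
Peg 2: []
Peg 3: []

Answer: Peg 0: []
Peg 1: [3, 2, 1]
Peg 2: []
Peg 3: []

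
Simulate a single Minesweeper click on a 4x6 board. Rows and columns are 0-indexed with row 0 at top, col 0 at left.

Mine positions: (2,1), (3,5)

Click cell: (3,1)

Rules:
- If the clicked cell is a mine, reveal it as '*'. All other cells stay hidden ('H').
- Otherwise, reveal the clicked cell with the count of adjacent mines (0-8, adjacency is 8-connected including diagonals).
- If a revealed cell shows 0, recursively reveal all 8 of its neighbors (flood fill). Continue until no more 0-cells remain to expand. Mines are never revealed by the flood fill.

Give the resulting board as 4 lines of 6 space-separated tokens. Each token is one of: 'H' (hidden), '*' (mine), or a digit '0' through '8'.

H H H H H H
H H H H H H
H H H H H H
H 1 H H H H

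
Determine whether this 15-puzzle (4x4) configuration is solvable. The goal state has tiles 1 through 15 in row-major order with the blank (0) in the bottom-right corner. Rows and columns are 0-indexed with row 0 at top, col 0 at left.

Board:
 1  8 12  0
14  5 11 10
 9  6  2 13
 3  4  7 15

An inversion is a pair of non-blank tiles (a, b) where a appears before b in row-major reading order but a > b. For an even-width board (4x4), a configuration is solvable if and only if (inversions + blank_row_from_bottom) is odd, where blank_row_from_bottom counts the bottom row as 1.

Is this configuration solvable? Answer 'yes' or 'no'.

Inversions: 52
Blank is in row 0 (0-indexed from top), which is row 4 counting from the bottom (bottom = 1).
52 + 4 = 56, which is even, so the puzzle is not solvable.

Answer: no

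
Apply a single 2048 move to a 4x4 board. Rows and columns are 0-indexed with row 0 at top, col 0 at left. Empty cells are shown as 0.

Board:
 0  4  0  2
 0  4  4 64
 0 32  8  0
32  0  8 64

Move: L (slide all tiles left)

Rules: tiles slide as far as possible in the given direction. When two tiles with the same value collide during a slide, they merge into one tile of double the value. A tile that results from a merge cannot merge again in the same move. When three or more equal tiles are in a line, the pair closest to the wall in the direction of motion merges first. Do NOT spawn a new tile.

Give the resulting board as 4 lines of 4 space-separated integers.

Slide left:
row 0: [0, 4, 0, 2] -> [4, 2, 0, 0]
row 1: [0, 4, 4, 64] -> [8, 64, 0, 0]
row 2: [0, 32, 8, 0] -> [32, 8, 0, 0]
row 3: [32, 0, 8, 64] -> [32, 8, 64, 0]

Answer:  4  2  0  0
 8 64  0  0
32  8  0  0
32  8 64  0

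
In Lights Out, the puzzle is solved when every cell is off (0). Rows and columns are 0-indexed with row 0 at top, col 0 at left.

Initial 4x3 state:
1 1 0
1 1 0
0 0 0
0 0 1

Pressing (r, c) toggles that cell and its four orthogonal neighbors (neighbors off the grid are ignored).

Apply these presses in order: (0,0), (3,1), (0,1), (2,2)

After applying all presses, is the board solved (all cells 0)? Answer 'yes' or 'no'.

After press 1 at (0,0):
0 0 0
0 1 0
0 0 0
0 0 1

After press 2 at (3,1):
0 0 0
0 1 0
0 1 0
1 1 0

After press 3 at (0,1):
1 1 1
0 0 0
0 1 0
1 1 0

After press 4 at (2,2):
1 1 1
0 0 1
0 0 1
1 1 1

Lights still on: 8

Answer: no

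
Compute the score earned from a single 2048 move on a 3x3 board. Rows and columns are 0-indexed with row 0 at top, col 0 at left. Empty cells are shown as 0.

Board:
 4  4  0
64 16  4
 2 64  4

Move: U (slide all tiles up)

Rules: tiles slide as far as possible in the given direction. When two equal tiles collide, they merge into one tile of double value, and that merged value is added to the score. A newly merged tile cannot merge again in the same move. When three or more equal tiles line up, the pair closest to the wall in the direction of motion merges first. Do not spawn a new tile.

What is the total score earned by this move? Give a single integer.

Answer: 8

Derivation:
Slide up:
col 0: [4, 64, 2] -> [4, 64, 2]  score +0 (running 0)
col 1: [4, 16, 64] -> [4, 16, 64]  score +0 (running 0)
col 2: [0, 4, 4] -> [8, 0, 0]  score +8 (running 8)
Board after move:
 4  4  8
64 16  0
 2 64  0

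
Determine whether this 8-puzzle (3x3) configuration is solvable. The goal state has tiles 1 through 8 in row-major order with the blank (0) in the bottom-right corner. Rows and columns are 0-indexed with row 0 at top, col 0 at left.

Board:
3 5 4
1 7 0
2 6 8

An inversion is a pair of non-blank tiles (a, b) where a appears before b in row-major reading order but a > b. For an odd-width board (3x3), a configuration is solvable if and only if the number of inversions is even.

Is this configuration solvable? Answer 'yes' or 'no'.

Answer: no

Derivation:
Inversions (pairs i<j in row-major order where tile[i] > tile[j] > 0): 9
9 is odd, so the puzzle is not solvable.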